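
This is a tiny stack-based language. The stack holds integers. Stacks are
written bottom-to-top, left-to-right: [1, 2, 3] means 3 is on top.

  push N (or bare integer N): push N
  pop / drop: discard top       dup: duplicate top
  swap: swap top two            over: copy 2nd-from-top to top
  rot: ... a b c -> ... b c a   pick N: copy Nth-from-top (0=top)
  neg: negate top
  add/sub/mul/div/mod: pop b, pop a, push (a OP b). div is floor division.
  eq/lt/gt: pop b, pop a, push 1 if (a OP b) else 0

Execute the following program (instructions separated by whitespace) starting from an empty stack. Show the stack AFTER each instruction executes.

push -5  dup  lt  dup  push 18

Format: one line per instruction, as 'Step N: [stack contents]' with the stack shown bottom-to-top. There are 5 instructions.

Step 1: [-5]
Step 2: [-5, -5]
Step 3: [0]
Step 4: [0, 0]
Step 5: [0, 0, 18]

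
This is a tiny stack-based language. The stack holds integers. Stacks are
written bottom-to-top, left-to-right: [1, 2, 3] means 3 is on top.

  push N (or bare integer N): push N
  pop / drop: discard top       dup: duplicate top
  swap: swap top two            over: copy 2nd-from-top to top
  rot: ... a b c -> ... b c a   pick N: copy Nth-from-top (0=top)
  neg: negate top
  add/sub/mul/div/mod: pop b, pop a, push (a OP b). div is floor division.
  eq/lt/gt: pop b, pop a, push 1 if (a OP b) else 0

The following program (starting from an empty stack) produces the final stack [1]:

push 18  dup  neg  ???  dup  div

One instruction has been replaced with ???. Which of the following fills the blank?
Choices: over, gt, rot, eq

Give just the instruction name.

Stack before ???: [18, -18]
Stack after ???:  [1]
Checking each choice:
  over: produces [18, -18, 1]
  gt: MATCH
  rot: stack underflow (need 3, have 2)
  eq: division by zero


Answer: gt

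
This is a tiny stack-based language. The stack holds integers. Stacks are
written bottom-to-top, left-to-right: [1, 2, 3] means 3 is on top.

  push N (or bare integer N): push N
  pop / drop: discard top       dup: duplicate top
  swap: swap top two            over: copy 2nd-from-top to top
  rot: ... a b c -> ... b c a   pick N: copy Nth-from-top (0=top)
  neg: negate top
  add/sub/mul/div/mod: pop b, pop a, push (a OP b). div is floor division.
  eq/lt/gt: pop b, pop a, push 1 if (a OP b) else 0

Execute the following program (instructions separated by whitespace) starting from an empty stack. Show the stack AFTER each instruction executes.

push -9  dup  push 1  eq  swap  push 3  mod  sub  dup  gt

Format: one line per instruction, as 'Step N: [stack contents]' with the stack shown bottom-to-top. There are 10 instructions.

Step 1: [-9]
Step 2: [-9, -9]
Step 3: [-9, -9, 1]
Step 4: [-9, 0]
Step 5: [0, -9]
Step 6: [0, -9, 3]
Step 7: [0, 0]
Step 8: [0]
Step 9: [0, 0]
Step 10: [0]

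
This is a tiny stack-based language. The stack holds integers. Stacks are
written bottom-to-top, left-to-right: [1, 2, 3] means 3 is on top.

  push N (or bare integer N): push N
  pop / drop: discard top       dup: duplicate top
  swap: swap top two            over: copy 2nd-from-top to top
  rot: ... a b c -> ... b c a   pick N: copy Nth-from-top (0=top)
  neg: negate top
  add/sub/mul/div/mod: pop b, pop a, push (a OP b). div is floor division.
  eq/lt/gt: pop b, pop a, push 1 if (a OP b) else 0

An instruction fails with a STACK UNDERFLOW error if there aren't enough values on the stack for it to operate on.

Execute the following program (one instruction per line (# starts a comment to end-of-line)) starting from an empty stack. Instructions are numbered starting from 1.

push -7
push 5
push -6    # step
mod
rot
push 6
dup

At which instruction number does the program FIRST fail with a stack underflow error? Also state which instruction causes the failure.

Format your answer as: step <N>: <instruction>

Answer: step 5: rot

Derivation:
Step 1 ('push -7'): stack = [-7], depth = 1
Step 2 ('push 5'): stack = [-7, 5], depth = 2
Step 3 ('push -6'): stack = [-7, 5, -6], depth = 3
Step 4 ('mod'): stack = [-7, -1], depth = 2
Step 5 ('rot'): needs 3 value(s) but depth is 2 — STACK UNDERFLOW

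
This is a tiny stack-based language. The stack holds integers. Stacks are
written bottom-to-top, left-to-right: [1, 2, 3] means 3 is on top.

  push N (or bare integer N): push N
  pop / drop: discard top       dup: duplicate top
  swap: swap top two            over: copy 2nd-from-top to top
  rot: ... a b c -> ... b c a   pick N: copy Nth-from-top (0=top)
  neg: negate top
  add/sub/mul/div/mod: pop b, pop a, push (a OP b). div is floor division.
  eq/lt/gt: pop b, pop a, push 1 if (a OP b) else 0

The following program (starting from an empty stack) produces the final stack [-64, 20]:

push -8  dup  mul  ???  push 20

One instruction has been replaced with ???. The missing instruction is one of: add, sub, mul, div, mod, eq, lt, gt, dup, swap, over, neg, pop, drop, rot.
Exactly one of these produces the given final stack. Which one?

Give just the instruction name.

Stack before ???: [64]
Stack after ???:  [-64]
The instruction that transforms [64] -> [-64] is: neg

Answer: neg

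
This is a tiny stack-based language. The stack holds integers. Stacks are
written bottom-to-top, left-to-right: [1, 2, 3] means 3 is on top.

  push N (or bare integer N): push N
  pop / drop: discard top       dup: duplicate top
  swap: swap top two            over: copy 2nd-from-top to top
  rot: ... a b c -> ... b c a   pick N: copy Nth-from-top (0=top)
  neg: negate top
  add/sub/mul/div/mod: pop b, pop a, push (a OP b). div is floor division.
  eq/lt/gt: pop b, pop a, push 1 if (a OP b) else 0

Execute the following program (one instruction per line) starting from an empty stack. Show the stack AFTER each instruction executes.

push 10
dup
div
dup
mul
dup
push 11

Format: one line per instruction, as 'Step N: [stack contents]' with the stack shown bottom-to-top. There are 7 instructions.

Step 1: [10]
Step 2: [10, 10]
Step 3: [1]
Step 4: [1, 1]
Step 5: [1]
Step 6: [1, 1]
Step 7: [1, 1, 11]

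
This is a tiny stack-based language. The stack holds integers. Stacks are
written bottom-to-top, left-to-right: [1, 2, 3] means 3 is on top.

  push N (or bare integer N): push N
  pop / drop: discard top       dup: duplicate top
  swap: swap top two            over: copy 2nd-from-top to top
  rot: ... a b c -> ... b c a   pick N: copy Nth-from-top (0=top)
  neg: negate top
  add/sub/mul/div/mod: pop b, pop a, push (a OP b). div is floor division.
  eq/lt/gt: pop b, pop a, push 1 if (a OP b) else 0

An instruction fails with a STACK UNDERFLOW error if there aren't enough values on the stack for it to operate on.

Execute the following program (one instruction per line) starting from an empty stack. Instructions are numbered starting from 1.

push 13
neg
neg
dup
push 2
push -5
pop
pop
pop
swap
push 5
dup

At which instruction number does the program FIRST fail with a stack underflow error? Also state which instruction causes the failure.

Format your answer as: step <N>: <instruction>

Step 1 ('push 13'): stack = [13], depth = 1
Step 2 ('neg'): stack = [-13], depth = 1
Step 3 ('neg'): stack = [13], depth = 1
Step 4 ('dup'): stack = [13, 13], depth = 2
Step 5 ('push 2'): stack = [13, 13, 2], depth = 3
Step 6 ('push -5'): stack = [13, 13, 2, -5], depth = 4
Step 7 ('pop'): stack = [13, 13, 2], depth = 3
Step 8 ('pop'): stack = [13, 13], depth = 2
Step 9 ('pop'): stack = [13], depth = 1
Step 10 ('swap'): needs 2 value(s) but depth is 1 — STACK UNDERFLOW

Answer: step 10: swap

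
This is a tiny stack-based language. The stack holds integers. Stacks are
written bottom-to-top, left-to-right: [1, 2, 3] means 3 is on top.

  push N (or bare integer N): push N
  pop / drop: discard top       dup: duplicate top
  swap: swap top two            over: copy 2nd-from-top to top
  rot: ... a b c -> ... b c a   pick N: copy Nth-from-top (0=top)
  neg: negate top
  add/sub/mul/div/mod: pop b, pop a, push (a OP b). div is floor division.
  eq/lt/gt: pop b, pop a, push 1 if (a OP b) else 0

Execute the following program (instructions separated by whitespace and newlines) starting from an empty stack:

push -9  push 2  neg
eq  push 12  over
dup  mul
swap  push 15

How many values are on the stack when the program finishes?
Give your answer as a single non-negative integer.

After 'push -9': stack = [-9] (depth 1)
After 'push 2': stack = [-9, 2] (depth 2)
After 'neg': stack = [-9, -2] (depth 2)
After 'eq': stack = [0] (depth 1)
After 'push 12': stack = [0, 12] (depth 2)
After 'over': stack = [0, 12, 0] (depth 3)
After 'dup': stack = [0, 12, 0, 0] (depth 4)
After 'mul': stack = [0, 12, 0] (depth 3)
After 'swap': stack = [0, 0, 12] (depth 3)
After 'push 15': stack = [0, 0, 12, 15] (depth 4)

Answer: 4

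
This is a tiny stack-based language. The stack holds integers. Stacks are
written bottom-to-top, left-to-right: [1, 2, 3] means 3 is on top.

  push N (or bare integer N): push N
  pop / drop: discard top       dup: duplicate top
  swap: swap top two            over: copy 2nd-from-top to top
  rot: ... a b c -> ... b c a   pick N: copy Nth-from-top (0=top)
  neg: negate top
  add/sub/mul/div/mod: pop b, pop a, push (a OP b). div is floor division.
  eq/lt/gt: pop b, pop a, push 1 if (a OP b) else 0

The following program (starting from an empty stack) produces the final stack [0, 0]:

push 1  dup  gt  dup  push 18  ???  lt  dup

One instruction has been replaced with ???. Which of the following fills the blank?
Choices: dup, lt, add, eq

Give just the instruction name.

Answer: eq

Derivation:
Stack before ???: [0, 0, 18]
Stack after ???:  [0, 0]
Checking each choice:
  dup: produces [0, 0, 0, 0]
  lt: produces [1, 1]
  add: produces [1, 1]
  eq: MATCH


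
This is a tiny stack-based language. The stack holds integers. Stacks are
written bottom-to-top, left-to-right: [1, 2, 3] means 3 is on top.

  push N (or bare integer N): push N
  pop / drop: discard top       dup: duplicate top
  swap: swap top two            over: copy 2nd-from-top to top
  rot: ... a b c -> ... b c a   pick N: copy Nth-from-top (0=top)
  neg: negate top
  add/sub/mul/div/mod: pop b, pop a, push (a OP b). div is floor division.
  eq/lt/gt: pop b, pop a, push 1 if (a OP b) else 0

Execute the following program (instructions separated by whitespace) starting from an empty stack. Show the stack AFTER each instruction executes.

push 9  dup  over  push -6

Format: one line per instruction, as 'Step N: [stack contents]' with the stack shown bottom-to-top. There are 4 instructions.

Step 1: [9]
Step 2: [9, 9]
Step 3: [9, 9, 9]
Step 4: [9, 9, 9, -6]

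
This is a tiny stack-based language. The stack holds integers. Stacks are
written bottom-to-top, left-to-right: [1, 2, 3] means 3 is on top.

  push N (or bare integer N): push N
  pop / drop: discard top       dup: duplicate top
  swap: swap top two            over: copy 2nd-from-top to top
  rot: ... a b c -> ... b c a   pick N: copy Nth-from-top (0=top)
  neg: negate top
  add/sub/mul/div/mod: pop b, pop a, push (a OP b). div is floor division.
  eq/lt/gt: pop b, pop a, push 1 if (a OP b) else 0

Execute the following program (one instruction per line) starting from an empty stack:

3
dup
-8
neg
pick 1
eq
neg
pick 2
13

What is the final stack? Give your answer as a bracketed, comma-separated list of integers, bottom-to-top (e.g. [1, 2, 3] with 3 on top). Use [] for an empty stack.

After 'push 3': [3]
After 'dup': [3, 3]
After 'push -8': [3, 3, -8]
After 'neg': [3, 3, 8]
After 'pick 1': [3, 3, 8, 3]
After 'eq': [3, 3, 0]
After 'neg': [3, 3, 0]
After 'pick 2': [3, 3, 0, 3]
After 'push 13': [3, 3, 0, 3, 13]

Answer: [3, 3, 0, 3, 13]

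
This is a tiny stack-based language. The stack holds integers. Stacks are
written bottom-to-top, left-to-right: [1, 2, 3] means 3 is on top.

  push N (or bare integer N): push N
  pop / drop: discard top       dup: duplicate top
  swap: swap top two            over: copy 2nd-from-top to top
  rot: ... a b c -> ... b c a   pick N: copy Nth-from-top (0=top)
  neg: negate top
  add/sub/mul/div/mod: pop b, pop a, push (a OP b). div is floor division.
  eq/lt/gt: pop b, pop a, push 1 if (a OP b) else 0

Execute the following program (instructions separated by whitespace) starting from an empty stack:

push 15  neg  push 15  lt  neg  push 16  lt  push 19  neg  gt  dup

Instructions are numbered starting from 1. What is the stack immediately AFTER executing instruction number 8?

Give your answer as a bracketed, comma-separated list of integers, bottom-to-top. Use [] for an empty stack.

Answer: [1, 19]

Derivation:
Step 1 ('push 15'): [15]
Step 2 ('neg'): [-15]
Step 3 ('push 15'): [-15, 15]
Step 4 ('lt'): [1]
Step 5 ('neg'): [-1]
Step 6 ('push 16'): [-1, 16]
Step 7 ('lt'): [1]
Step 8 ('push 19'): [1, 19]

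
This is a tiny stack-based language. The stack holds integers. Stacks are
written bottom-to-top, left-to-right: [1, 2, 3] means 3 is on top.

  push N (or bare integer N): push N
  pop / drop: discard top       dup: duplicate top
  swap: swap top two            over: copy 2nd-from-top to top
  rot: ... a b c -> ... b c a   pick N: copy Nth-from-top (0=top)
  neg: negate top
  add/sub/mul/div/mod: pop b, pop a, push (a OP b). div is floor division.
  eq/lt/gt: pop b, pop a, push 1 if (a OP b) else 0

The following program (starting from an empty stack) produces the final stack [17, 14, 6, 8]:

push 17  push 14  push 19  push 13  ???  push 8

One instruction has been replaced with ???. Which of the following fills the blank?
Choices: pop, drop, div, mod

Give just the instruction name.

Answer: mod

Derivation:
Stack before ???: [17, 14, 19, 13]
Stack after ???:  [17, 14, 6]
Checking each choice:
  pop: produces [17, 14, 19, 8]
  drop: produces [17, 14, 19, 8]
  div: produces [17, 14, 1, 8]
  mod: MATCH


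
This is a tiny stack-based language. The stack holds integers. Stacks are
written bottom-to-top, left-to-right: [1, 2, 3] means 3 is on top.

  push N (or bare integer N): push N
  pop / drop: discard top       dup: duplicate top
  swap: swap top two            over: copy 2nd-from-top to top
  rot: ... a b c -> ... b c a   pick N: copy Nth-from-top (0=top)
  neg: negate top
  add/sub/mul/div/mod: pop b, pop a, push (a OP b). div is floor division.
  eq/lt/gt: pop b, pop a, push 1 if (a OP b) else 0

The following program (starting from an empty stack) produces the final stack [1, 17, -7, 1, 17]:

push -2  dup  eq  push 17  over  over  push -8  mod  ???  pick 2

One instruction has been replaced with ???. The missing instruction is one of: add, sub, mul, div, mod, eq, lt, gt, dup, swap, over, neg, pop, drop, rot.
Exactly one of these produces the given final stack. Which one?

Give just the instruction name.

Answer: swap

Derivation:
Stack before ???: [1, 17, 1, -7]
Stack after ???:  [1, 17, -7, 1]
The instruction that transforms [1, 17, 1, -7] -> [1, 17, -7, 1] is: swap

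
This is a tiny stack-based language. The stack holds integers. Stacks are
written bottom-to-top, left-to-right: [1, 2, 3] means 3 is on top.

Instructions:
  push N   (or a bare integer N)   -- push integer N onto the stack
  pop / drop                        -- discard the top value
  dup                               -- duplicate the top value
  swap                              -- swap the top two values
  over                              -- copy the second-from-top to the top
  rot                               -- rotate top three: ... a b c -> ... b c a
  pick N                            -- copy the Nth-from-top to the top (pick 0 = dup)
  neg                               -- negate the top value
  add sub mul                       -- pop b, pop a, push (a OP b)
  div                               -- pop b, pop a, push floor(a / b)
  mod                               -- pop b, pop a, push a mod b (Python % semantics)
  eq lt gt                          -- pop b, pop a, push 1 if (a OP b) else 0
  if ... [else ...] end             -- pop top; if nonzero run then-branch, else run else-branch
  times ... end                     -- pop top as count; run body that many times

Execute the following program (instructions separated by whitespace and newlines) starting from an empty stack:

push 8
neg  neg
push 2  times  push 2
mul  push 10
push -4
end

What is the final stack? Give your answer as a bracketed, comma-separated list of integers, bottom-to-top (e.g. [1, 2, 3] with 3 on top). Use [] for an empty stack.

Answer: [16, 10, -8, 10, -4]

Derivation:
After 'push 8': [8]
After 'neg': [-8]
After 'neg': [8]
After 'push 2': [8, 2]
After 'times': [8]
After 'push 2': [8, 2]
After 'mul': [16]
After 'push 10': [16, 10]
After 'push -4': [16, 10, -4]
After 'push 2': [16, 10, -4, 2]
After 'mul': [16, 10, -8]
After 'push 10': [16, 10, -8, 10]
After 'push -4': [16, 10, -8, 10, -4]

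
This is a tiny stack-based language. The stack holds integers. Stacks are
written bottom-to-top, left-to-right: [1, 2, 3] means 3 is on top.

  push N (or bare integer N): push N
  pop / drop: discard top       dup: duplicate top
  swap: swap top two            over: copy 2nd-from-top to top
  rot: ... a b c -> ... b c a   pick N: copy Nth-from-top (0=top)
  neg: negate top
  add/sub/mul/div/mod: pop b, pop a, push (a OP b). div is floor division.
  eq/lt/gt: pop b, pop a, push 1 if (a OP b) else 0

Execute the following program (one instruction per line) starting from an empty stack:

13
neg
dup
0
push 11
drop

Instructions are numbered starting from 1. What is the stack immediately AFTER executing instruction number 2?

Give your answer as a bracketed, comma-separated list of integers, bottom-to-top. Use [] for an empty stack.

Answer: [-13]

Derivation:
Step 1 ('13'): [13]
Step 2 ('neg'): [-13]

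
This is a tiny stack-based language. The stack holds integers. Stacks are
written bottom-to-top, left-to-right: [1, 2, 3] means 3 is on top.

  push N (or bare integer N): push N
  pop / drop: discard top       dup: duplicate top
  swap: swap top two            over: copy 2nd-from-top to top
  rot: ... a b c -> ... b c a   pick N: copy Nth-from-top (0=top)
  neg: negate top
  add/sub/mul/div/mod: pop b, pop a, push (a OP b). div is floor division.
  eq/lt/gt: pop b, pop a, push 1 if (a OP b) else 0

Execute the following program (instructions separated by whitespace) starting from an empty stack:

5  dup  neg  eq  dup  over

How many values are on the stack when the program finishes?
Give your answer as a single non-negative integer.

After 'push 5': stack = [5] (depth 1)
After 'dup': stack = [5, 5] (depth 2)
After 'neg': stack = [5, -5] (depth 2)
After 'eq': stack = [0] (depth 1)
After 'dup': stack = [0, 0] (depth 2)
After 'over': stack = [0, 0, 0] (depth 3)

Answer: 3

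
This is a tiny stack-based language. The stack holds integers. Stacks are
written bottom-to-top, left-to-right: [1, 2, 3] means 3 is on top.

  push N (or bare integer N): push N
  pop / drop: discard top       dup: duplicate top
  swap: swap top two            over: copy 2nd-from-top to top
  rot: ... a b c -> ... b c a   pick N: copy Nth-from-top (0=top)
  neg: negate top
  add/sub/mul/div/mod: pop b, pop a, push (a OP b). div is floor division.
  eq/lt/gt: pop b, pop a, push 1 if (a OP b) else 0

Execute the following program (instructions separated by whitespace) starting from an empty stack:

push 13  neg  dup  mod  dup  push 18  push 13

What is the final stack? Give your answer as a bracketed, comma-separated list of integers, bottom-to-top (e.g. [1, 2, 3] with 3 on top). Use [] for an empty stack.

After 'push 13': [13]
After 'neg': [-13]
After 'dup': [-13, -13]
After 'mod': [0]
After 'dup': [0, 0]
After 'push 18': [0, 0, 18]
After 'push 13': [0, 0, 18, 13]

Answer: [0, 0, 18, 13]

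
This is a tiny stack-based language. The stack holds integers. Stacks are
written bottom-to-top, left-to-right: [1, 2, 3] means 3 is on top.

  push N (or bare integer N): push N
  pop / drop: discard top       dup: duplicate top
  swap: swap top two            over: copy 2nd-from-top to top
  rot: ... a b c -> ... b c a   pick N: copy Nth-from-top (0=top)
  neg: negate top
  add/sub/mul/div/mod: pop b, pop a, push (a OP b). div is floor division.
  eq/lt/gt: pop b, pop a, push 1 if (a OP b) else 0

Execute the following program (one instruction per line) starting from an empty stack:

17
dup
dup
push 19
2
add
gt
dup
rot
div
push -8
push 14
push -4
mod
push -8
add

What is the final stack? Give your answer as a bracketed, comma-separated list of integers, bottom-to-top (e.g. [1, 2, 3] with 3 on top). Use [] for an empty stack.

After 'push 17': [17]
After 'dup': [17, 17]
After 'dup': [17, 17, 17]
After 'push 19': [17, 17, 17, 19]
After 'push 2': [17, 17, 17, 19, 2]
After 'add': [17, 17, 17, 21]
After 'gt': [17, 17, 0]
After 'dup': [17, 17, 0, 0]
After 'rot': [17, 0, 0, 17]
After 'div': [17, 0, 0]
After 'push -8': [17, 0, 0, -8]
After 'push 14': [17, 0, 0, -8, 14]
After 'push -4': [17, 0, 0, -8, 14, -4]
After 'mod': [17, 0, 0, -8, -2]
After 'push -8': [17, 0, 0, -8, -2, -8]
After 'add': [17, 0, 0, -8, -10]

Answer: [17, 0, 0, -8, -10]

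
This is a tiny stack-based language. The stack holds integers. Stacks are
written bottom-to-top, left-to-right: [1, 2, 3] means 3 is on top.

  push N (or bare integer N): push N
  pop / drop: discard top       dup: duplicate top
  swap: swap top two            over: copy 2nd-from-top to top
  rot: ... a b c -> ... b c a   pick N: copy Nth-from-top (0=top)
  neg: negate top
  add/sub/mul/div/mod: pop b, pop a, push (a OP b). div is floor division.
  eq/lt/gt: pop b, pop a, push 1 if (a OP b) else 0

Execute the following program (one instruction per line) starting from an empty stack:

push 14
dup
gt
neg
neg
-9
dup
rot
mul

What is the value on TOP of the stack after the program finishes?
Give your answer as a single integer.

After 'push 14': [14]
After 'dup': [14, 14]
After 'gt': [0]
After 'neg': [0]
After 'neg': [0]
After 'push -9': [0, -9]
After 'dup': [0, -9, -9]
After 'rot': [-9, -9, 0]
After 'mul': [-9, 0]

Answer: 0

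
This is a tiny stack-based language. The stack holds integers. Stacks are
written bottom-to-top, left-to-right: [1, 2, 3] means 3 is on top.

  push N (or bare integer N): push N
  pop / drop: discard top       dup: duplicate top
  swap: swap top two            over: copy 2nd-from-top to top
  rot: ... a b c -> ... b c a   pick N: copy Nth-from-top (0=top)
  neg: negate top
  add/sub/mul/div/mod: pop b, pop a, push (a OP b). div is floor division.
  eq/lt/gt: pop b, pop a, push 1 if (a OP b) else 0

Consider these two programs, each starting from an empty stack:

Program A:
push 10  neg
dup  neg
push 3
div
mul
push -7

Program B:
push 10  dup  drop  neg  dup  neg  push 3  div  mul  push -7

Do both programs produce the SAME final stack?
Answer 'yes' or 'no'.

Answer: yes

Derivation:
Program A trace:
  After 'push 10': [10]
  After 'neg': [-10]
  After 'dup': [-10, -10]
  After 'neg': [-10, 10]
  After 'push 3': [-10, 10, 3]
  After 'div': [-10, 3]
  After 'mul': [-30]
  After 'push -7': [-30, -7]
Program A final stack: [-30, -7]

Program B trace:
  After 'push 10': [10]
  After 'dup': [10, 10]
  After 'drop': [10]
  After 'neg': [-10]
  After 'dup': [-10, -10]
  After 'neg': [-10, 10]
  After 'push 3': [-10, 10, 3]
  After 'div': [-10, 3]
  After 'mul': [-30]
  After 'push -7': [-30, -7]
Program B final stack: [-30, -7]
Same: yes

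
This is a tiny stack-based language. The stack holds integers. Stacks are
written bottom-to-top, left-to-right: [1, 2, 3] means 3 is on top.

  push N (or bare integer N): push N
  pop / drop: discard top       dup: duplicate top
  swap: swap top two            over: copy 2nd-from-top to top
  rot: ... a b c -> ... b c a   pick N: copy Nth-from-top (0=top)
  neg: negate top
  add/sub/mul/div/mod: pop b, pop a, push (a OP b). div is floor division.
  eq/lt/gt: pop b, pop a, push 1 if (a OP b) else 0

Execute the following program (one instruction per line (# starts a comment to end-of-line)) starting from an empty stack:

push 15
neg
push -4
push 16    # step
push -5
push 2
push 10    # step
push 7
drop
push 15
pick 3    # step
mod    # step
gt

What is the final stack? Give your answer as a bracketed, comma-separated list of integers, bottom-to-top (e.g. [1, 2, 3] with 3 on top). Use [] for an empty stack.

Answer: [-15, -4, 16, -5, 2, 1]

Derivation:
After 'push 15': [15]
After 'neg': [-15]
After 'push -4': [-15, -4]
After 'push 16': [-15, -4, 16]
After 'push -5': [-15, -4, 16, -5]
After 'push 2': [-15, -4, 16, -5, 2]
After 'push 10': [-15, -4, 16, -5, 2, 10]
After 'push 7': [-15, -4, 16, -5, 2, 10, 7]
After 'drop': [-15, -4, 16, -5, 2, 10]
After 'push 15': [-15, -4, 16, -5, 2, 10, 15]
After 'pick 3': [-15, -4, 16, -5, 2, 10, 15, -5]
After 'mod': [-15, -4, 16, -5, 2, 10, 0]
After 'gt': [-15, -4, 16, -5, 2, 1]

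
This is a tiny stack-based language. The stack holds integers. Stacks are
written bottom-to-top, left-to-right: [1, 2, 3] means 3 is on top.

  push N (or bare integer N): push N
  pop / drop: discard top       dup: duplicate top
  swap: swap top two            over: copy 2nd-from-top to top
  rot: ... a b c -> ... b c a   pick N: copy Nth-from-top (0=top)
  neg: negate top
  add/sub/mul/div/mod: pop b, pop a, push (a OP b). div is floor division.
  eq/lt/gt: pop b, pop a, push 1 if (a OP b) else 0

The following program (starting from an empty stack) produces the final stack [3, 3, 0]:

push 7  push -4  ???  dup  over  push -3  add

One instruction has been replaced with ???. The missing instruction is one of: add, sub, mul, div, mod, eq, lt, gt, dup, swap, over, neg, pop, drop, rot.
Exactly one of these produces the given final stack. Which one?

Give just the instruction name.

Answer: add

Derivation:
Stack before ???: [7, -4]
Stack after ???:  [3]
The instruction that transforms [7, -4] -> [3] is: add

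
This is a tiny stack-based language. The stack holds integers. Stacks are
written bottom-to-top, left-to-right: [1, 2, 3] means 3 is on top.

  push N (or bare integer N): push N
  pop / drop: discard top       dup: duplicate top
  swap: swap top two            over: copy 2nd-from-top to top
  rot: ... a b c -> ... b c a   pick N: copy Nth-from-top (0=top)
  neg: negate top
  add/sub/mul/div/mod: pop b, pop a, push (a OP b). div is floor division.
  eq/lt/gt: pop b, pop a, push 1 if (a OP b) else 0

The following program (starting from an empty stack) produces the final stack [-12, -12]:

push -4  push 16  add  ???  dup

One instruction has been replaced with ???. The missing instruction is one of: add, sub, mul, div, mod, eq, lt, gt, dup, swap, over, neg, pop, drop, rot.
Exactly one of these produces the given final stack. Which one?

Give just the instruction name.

Stack before ???: [12]
Stack after ???:  [-12]
The instruction that transforms [12] -> [-12] is: neg

Answer: neg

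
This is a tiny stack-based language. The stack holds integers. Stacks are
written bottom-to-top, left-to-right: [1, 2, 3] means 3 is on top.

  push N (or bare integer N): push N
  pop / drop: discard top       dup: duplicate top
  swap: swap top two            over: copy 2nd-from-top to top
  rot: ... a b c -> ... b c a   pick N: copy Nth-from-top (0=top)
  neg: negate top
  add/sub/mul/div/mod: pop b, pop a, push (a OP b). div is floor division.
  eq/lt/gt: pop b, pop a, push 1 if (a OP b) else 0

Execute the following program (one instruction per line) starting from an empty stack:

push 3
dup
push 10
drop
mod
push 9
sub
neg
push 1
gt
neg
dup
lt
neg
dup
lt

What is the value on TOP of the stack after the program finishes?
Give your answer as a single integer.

After 'push 3': [3]
After 'dup': [3, 3]
After 'push 10': [3, 3, 10]
After 'drop': [3, 3]
After 'mod': [0]
After 'push 9': [0, 9]
After 'sub': [-9]
After 'neg': [9]
After 'push 1': [9, 1]
After 'gt': [1]
After 'neg': [-1]
After 'dup': [-1, -1]
After 'lt': [0]
After 'neg': [0]
After 'dup': [0, 0]
After 'lt': [0]

Answer: 0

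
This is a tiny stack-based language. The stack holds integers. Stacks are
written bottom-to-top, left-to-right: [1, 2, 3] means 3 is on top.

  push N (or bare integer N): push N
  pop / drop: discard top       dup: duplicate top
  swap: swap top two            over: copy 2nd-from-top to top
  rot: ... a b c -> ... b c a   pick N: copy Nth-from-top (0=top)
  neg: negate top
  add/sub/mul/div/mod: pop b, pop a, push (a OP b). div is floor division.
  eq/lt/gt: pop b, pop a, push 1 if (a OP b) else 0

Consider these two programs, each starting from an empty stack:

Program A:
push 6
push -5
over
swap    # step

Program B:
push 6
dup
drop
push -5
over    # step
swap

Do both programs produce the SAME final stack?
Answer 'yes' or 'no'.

Program A trace:
  After 'push 6': [6]
  After 'push -5': [6, -5]
  After 'over': [6, -5, 6]
  After 'swap': [6, 6, -5]
Program A final stack: [6, 6, -5]

Program B trace:
  After 'push 6': [6]
  After 'dup': [6, 6]
  After 'drop': [6]
  After 'push -5': [6, -5]
  After 'over': [6, -5, 6]
  After 'swap': [6, 6, -5]
Program B final stack: [6, 6, -5]
Same: yes

Answer: yes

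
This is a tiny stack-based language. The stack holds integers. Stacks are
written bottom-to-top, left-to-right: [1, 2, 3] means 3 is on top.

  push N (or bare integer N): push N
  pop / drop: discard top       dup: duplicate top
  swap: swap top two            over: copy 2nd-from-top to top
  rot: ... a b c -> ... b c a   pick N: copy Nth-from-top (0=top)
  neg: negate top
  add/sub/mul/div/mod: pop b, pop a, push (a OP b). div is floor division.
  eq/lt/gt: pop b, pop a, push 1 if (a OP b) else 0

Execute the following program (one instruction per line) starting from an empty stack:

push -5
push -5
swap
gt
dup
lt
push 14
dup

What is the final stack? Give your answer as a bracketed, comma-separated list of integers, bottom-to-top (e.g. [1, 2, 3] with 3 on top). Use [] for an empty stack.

Answer: [0, 14, 14]

Derivation:
After 'push -5': [-5]
After 'push -5': [-5, -5]
After 'swap': [-5, -5]
After 'gt': [0]
After 'dup': [0, 0]
After 'lt': [0]
After 'push 14': [0, 14]
After 'dup': [0, 14, 14]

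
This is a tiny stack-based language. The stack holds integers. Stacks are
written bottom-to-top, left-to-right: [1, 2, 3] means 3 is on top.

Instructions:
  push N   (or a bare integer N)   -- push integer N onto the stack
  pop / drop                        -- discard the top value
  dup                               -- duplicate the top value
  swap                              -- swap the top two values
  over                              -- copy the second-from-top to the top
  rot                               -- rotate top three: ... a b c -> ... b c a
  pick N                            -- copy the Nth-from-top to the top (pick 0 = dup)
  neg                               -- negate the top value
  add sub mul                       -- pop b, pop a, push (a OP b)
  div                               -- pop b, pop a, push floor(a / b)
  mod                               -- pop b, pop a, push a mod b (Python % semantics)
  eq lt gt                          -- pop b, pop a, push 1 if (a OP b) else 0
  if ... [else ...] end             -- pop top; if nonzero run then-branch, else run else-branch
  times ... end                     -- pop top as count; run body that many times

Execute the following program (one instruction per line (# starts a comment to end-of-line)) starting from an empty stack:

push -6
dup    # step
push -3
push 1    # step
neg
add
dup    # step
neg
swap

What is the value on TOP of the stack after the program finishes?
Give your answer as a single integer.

Answer: -4

Derivation:
After 'push -6': [-6]
After 'dup': [-6, -6]
After 'push -3': [-6, -6, -3]
After 'push 1': [-6, -6, -3, 1]
After 'neg': [-6, -6, -3, -1]
After 'add': [-6, -6, -4]
After 'dup': [-6, -6, -4, -4]
After 'neg': [-6, -6, -4, 4]
After 'swap': [-6, -6, 4, -4]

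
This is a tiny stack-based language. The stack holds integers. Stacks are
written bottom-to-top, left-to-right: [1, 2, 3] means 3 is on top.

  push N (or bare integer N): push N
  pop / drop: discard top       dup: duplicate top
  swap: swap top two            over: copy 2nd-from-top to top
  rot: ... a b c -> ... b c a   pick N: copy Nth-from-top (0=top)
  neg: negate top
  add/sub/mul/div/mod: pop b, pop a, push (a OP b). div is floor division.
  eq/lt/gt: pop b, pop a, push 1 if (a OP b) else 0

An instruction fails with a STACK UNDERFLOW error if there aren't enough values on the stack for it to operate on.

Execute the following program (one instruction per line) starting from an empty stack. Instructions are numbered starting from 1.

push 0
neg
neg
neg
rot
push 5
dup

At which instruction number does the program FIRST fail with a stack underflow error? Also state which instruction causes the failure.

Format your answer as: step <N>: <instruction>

Step 1 ('push 0'): stack = [0], depth = 1
Step 2 ('neg'): stack = [0], depth = 1
Step 3 ('neg'): stack = [0], depth = 1
Step 4 ('neg'): stack = [0], depth = 1
Step 5 ('rot'): needs 3 value(s) but depth is 1 — STACK UNDERFLOW

Answer: step 5: rot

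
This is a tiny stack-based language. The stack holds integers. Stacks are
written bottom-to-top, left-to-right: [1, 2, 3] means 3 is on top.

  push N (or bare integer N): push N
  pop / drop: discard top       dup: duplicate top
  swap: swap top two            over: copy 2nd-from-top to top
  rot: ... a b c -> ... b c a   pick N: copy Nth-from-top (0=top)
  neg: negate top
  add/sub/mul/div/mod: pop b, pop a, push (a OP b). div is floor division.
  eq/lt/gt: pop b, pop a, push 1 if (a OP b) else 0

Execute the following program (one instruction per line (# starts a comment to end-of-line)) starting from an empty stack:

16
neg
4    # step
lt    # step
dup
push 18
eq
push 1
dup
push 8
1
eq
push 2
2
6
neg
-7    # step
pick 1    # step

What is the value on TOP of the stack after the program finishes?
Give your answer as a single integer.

Answer: -6

Derivation:
After 'push 16': [16]
After 'neg': [-16]
After 'push 4': [-16, 4]
After 'lt': [1]
After 'dup': [1, 1]
After 'push 18': [1, 1, 18]
After 'eq': [1, 0]
After 'push 1': [1, 0, 1]
After 'dup': [1, 0, 1, 1]
After 'push 8': [1, 0, 1, 1, 8]
After 'push 1': [1, 0, 1, 1, 8, 1]
After 'eq': [1, 0, 1, 1, 0]
After 'push 2': [1, 0, 1, 1, 0, 2]
After 'push 2': [1, 0, 1, 1, 0, 2, 2]
After 'push 6': [1, 0, 1, 1, 0, 2, 2, 6]
After 'neg': [1, 0, 1, 1, 0, 2, 2, -6]
After 'push -7': [1, 0, 1, 1, 0, 2, 2, -6, -7]
After 'pick 1': [1, 0, 1, 1, 0, 2, 2, -6, -7, -6]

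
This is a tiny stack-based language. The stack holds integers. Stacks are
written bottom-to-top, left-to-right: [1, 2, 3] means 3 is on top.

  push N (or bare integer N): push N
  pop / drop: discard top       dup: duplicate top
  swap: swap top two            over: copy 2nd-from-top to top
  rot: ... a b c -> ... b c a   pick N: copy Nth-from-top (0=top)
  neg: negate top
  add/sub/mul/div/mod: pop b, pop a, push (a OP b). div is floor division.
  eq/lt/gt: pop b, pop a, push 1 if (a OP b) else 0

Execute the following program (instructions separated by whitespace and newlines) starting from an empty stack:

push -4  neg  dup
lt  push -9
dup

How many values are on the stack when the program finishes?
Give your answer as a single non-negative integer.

Answer: 3

Derivation:
After 'push -4': stack = [-4] (depth 1)
After 'neg': stack = [4] (depth 1)
After 'dup': stack = [4, 4] (depth 2)
After 'lt': stack = [0] (depth 1)
After 'push -9': stack = [0, -9] (depth 2)
After 'dup': stack = [0, -9, -9] (depth 3)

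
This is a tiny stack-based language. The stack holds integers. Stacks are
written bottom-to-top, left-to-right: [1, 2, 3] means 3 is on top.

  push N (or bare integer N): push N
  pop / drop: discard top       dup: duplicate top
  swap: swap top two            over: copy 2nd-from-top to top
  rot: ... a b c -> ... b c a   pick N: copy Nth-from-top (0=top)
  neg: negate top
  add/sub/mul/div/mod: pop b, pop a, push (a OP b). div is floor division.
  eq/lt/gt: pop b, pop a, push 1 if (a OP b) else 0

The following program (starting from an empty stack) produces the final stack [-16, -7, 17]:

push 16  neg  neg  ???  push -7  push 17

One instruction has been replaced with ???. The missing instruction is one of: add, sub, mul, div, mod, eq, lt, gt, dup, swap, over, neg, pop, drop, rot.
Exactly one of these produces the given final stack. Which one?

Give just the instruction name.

Stack before ???: [16]
Stack after ???:  [-16]
The instruction that transforms [16] -> [-16] is: neg

Answer: neg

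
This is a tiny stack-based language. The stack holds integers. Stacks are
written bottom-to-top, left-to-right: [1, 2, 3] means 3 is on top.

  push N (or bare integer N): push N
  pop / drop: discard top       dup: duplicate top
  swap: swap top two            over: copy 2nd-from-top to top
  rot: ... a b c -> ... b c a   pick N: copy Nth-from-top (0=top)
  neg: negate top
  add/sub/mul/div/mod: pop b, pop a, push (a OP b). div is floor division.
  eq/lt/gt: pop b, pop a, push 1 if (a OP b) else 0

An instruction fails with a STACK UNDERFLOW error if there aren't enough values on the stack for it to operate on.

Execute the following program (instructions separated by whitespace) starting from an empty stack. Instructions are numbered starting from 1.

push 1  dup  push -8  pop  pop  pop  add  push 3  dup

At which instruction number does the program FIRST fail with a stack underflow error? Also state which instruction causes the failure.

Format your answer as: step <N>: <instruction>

Step 1 ('push 1'): stack = [1], depth = 1
Step 2 ('dup'): stack = [1, 1], depth = 2
Step 3 ('push -8'): stack = [1, 1, -8], depth = 3
Step 4 ('pop'): stack = [1, 1], depth = 2
Step 5 ('pop'): stack = [1], depth = 1
Step 6 ('pop'): stack = [], depth = 0
Step 7 ('add'): needs 2 value(s) but depth is 0 — STACK UNDERFLOW

Answer: step 7: add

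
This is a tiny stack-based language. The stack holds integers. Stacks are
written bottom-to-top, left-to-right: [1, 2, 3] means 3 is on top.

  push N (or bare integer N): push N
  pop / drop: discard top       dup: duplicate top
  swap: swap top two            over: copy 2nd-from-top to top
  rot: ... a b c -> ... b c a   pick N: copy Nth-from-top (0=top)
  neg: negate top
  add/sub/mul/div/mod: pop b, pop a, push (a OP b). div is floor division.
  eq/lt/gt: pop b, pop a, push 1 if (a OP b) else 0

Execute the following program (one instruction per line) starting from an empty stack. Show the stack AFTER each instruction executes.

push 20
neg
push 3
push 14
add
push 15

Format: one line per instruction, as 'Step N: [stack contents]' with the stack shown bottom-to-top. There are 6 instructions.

Step 1: [20]
Step 2: [-20]
Step 3: [-20, 3]
Step 4: [-20, 3, 14]
Step 5: [-20, 17]
Step 6: [-20, 17, 15]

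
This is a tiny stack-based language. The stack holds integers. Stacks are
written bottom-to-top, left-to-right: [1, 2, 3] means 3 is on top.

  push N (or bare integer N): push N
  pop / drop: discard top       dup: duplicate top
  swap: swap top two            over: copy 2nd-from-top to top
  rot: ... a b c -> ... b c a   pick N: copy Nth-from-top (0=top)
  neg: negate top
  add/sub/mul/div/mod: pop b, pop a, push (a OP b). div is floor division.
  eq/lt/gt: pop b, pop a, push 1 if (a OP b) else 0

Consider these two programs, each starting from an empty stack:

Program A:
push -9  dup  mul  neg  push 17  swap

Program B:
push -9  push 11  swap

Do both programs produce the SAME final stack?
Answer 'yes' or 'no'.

Answer: no

Derivation:
Program A trace:
  After 'push -9': [-9]
  After 'dup': [-9, -9]
  After 'mul': [81]
  After 'neg': [-81]
  After 'push 17': [-81, 17]
  After 'swap': [17, -81]
Program A final stack: [17, -81]

Program B trace:
  After 'push -9': [-9]
  After 'push 11': [-9, 11]
  After 'swap': [11, -9]
Program B final stack: [11, -9]
Same: no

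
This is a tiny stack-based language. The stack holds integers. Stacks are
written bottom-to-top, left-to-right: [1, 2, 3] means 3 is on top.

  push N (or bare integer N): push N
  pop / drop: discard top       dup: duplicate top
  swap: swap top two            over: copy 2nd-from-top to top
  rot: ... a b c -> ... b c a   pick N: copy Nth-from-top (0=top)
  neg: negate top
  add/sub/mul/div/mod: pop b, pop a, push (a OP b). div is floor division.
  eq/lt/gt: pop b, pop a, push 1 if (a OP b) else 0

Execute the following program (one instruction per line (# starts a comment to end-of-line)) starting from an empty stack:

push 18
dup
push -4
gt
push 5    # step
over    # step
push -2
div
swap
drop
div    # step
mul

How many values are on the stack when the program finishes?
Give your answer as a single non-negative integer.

Answer: 1

Derivation:
After 'push 18': stack = [18] (depth 1)
After 'dup': stack = [18, 18] (depth 2)
After 'push -4': stack = [18, 18, -4] (depth 3)
After 'gt': stack = [18, 1] (depth 2)
After 'push 5': stack = [18, 1, 5] (depth 3)
After 'over': stack = [18, 1, 5, 1] (depth 4)
After 'push -2': stack = [18, 1, 5, 1, -2] (depth 5)
After 'div': stack = [18, 1, 5, -1] (depth 4)
After 'swap': stack = [18, 1, -1, 5] (depth 4)
After 'drop': stack = [18, 1, -1] (depth 3)
After 'div': stack = [18, -1] (depth 2)
After 'mul': stack = [-18] (depth 1)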